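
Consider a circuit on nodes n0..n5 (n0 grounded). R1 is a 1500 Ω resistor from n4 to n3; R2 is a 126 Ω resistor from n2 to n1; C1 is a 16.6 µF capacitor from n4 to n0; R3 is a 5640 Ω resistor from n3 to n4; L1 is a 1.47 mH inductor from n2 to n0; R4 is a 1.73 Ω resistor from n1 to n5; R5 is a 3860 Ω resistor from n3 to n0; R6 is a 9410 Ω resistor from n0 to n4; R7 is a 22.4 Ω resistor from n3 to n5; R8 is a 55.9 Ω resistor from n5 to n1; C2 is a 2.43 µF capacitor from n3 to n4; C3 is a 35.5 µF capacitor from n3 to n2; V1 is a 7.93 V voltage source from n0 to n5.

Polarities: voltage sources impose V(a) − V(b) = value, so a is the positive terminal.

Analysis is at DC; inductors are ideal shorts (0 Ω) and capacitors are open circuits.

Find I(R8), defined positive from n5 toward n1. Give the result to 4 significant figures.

Apply KCL at each of the 5 non-ground nodes and solve the resulting linear system.
Node n1: branches {R2, R4, R8} → V_1 = -7.826
Node n2: branches {R2, L1, C3} → V_2 = 0.000
Node n3: branches {R1, R3, R5, R7, C2, C3} → V_3 = -7.868
Node n4: branches {R1, C1, R3, R6, C2} → V_4 = -6.988
Node n5: branches {R4, R7, R8, V1} → V_5 = -7.930
Source currents: i(L1)=-0.06211, i(V1)=-0.06489

-0.001864 A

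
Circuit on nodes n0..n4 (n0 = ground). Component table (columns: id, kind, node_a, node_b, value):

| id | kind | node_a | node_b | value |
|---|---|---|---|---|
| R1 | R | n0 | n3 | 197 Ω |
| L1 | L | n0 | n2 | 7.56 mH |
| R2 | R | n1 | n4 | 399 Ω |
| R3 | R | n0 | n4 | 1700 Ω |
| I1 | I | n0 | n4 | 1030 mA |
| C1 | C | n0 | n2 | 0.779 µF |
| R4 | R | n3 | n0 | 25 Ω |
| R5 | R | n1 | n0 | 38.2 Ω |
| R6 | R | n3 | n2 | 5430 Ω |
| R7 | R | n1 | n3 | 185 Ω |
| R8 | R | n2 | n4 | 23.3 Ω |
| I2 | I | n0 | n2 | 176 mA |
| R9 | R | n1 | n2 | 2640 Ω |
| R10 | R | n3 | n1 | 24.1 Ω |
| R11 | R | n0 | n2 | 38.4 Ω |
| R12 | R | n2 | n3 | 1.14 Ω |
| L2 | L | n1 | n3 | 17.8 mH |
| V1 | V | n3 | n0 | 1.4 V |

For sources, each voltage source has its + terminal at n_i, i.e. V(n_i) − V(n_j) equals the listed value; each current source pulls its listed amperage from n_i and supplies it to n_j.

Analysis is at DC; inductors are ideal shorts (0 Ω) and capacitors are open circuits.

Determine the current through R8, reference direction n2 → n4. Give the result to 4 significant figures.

-0.9640 A

MNA unknowns: 4 node voltages V₁..V_4 plus 3 source currents (L1, L2, V1)
R1: Y=0.005076 on G[0,3]
L1: row V0−V2=0, i_L1 at 0,2
R2: Y=0.002506 on G[1,4]
R3: Y=0.0005882 on G[0,4]
I1: z[0]−=1.03, z[4]+=1.03
C1: Y=0.000 on G[0,2]
R4: Y=0.04000 on G[3,0]
R5: Y=0.02618 on G[1,0]
R6: Y=0.0001842 on G[3,2]
R7: Y=0.005405 on G[1,3]
R8: Y=0.04292 on G[2,4]
I2: z[0]−=0.176, z[2]+=0.176
R9: Y=0.0003788 on G[1,2]
R10: Y=0.04149 on G[3,1]
R11: Y=0.02604 on G[0,2]
R12: Y=0.8772 on G[2,3]
L2: row V1−V3=0, i_L2 at 1,3
V1: row V3−V0=1.4, i_V1 at 3,0
solve → V1=1.400, V2=0.000, V3=1.400, V4=22.46
aux → i_L1=-2.369, i_L2=0.01561, i_V1=-1.276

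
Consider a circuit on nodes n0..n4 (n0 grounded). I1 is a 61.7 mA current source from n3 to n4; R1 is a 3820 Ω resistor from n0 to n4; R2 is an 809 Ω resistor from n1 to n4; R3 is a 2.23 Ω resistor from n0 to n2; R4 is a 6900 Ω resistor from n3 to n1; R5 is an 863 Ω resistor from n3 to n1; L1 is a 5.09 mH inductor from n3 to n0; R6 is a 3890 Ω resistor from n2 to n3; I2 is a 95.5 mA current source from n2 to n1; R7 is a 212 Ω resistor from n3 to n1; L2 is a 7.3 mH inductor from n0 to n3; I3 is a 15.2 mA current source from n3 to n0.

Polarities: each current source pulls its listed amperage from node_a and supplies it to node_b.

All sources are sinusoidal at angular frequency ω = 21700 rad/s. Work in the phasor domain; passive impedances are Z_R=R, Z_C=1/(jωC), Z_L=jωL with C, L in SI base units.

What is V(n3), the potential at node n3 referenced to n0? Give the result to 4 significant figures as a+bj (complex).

Apply KCL at each of the 4 non-ground nodes and solve the resulting linear system.
Node n1: branches {R2, R4, R5, I2, R7} → V_1 = 23.60+4.041j
Node n2: branches {R3, R6, I2} → V_2 = -0.2128+0.002399j
Node n3: branches {I1, R4, R5, L1, R6, R7, L2, I3} → V_3 = 0.1268+4.187j
Node n4: branches {I1, R1, R2} → V_4 = 60.67+3.335j

0.1268+4.187j V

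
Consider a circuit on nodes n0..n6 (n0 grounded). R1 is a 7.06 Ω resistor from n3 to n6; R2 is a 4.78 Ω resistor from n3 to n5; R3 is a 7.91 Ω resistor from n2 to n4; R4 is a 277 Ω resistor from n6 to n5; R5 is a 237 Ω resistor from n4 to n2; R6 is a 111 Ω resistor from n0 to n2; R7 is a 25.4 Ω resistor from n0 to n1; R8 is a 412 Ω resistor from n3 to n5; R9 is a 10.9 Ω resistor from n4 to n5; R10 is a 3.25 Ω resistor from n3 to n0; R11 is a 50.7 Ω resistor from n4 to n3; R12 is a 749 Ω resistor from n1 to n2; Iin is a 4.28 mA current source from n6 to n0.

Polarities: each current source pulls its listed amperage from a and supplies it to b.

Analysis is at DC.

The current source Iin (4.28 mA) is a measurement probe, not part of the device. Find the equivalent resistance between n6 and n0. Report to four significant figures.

R_eq = 10.04 Ω

MNA unknowns: 6 node voltages V₁..V_6
R1: Y=0.1416 on G[3,6]
R2: Y=0.2092 on G[3,5]
R3: Y=0.1264 on G[2,4]
R4: Y=0.003610 on G[6,5]
R5: Y=0.004219 on G[4,2]
R6: Y=0.009009 on G[0,2]
R7: Y=0.03937 on G[0,1]
R8: Y=0.002427 on G[3,5]
R9: Y=0.09174 on G[4,5]
R10: Y=0.3077 on G[3,0]
R11: Y=0.01972 on G[4,3]
R12: Y=0.001335 on G[1,2]
Iin: z[6]−=0.00428, z[0]+=0.00428
solve → V1=-0.0003795, V2=-0.01157, V3=-0.01352, V4=-0.01248, V5=-0.01356, V6=-0.04299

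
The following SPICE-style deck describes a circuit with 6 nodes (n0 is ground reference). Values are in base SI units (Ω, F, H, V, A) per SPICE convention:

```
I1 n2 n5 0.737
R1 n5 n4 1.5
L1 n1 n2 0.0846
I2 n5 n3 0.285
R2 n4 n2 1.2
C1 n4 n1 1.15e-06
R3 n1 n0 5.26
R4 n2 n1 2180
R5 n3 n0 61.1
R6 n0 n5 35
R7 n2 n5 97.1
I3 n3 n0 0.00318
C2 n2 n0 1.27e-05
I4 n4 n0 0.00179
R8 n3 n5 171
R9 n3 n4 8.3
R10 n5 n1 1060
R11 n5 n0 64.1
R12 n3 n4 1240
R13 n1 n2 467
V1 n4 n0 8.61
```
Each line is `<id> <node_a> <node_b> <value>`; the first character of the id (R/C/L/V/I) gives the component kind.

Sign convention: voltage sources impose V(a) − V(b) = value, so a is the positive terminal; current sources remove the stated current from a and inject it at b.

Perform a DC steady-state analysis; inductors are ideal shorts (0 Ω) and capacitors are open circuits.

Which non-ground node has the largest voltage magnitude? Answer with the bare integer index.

3

Apply KCL at each of the 5 non-ground nodes and solve the resulting linear system.
Node n1: branches {L1, C1, R3, R4, R10, R13} → V_1 = 6.316
Node n2: branches {I1, L1, R2, R4, R7, C2, R13} → V_2 = 6.316
Node n3: branches {I2, R5, I3, R8, R9, R12} → V_3 = 9.595
Node n4: branches {R1, R2, C1, I4, R9, R12, V1} → V_4 = 8.610
Node n5: branches {I1, R1, I2, R6, R7, R8, R10, R11} → V_5 = 8.681
Source currents: i(L1)=-1.199, i(V1)=-1.746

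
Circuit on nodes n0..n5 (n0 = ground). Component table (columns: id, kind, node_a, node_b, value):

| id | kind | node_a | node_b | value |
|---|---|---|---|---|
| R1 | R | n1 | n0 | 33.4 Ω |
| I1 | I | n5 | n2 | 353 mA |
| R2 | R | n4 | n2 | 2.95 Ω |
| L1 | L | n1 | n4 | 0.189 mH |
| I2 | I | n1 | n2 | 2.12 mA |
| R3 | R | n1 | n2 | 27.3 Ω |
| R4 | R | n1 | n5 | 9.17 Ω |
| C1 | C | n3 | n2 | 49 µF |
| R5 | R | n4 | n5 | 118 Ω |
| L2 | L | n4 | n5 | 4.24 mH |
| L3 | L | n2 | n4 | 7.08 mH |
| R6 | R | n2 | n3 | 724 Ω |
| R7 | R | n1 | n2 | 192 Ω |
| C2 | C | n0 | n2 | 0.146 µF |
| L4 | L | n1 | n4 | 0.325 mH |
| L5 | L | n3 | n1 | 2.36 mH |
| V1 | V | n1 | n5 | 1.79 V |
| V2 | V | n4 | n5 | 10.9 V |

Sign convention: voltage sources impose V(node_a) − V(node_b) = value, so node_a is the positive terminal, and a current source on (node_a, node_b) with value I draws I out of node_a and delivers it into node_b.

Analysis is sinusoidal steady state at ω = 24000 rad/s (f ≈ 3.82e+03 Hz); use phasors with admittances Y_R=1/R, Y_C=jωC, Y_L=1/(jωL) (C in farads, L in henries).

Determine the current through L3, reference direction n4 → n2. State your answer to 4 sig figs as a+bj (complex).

Element admittances at ω=24000 rad/s:
  Y(R1) = 0.02994+0.000j S between n1,n0
  I1: injects 0.353 A into n2 (from n5)
  Y(R2) = 0.3390+0.000j S between n4,n2
  Y(L1) = 0.000-0.2205j S between n1,n4
  I2: injects 0.00212 A into n2 (from n1)
  Y(R3) = 0.03663+0.000j S between n1,n2
  Y(R4) = 0.1091+0.000j S between n1,n5
  Y(C1) = 0.000+1.176j S between n3,n2
  Y(R5) = 0.008475+0.000j S between n4,n5
  Y(L2) = 0.000-0.009827j S between n4,n5
  Y(L3) = 0.000-0.005885j S between n2,n4
  Y(R6) = 0.001381+0.000j S between n2,n3
  Y(R7) = 0.005208+0.000j S between n1,n2
  Y(C2) = 0.000+0.003504j S between n0,n2
  Y(L4) = 0.000-0.1282j S between n1,n4
  Y(L5) = 0.000-0.01766j S between n3,n1
  V1: constraint V(n1)−V(n5) = 1.79
  V2: constraint V(n4)−V(n5) = 10.9
Assemble and solve the 7×7 MNA system:
  V(n1)=-0.08247-1.045j  V(n2)=8.931-0.7047j  V(n3)=9.069-0.6993j  V(n4)=9.028-1.045j  V(n5)=-1.872-1.045j
  i(V1)=0.1884-3.292j  i(V2)=-0.1230+3.399j

-0.002004-0.0005657j A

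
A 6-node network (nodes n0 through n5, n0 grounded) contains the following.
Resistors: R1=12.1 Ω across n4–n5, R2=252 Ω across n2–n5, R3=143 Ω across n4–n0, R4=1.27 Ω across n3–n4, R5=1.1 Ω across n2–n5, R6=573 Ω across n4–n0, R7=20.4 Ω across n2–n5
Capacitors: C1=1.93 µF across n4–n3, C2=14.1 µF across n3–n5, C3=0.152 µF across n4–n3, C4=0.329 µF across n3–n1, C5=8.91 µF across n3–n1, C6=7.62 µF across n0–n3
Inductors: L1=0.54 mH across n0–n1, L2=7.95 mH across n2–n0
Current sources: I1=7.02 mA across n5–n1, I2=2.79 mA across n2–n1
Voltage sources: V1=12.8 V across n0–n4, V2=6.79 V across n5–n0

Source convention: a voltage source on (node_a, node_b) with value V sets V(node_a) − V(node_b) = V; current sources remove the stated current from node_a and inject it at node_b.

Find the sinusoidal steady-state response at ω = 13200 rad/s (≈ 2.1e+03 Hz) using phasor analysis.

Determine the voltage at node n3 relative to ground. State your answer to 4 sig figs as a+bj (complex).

-3.149+6.145j V

Element admittances at ω=13200 rad/s:
  Y(R1) = 0.08264+0.000j S between n4,n5
  Y(C1) = 0.000+0.02548j S between n4,n3
  Y(C2) = 0.000+0.1861j S between n3,n5
  Y(L1) = 0.000-0.1403j S between n0,n1
  Y(R2) = 0.003968+0.000j S between n2,n5
  Y(C3) = 0.000+0.002006j S between n4,n3
  I1: injects 0.00702 A into n1 (from n5)
  Y(R3) = 0.006993+0.000j S between n4,n0
  Y(R4) = 0.7874+0.000j S between n3,n4
  Y(C4) = 0.000+0.004343j S between n3,n1
  Y(R5) = 0.9091+0.000j S between n2,n5
  I2: injects 0.00279 A into n1 (from n2)
  Y(C5) = 0.000+0.1176j S between n3,n1
  Y(R6) = 0.001745+0.000j S between n4,n0
  Y(C6) = 0.000+0.1006j S between n0,n3
  Y(L2) = 0.000-0.009529j S between n2,n0
  Y(R7) = 0.04902+0.000j S between n2,n5
  V1: constraint V(n0)−V(n4) = 12.8
  V2: constraint V(n5)−V(n0) = 6.79
Assemble and solve the 7×7 MNA system:
  V(n1)=20.94-40.34j  V(n2)=6.786+0.06722j  V(n3)=-3.149+6.145j  V(n4)=-12.80+0.000j  V(n5)=6.790+0.000j
  i(V1)=-9.162-5.104j  i(V2)=-2.773-1.785j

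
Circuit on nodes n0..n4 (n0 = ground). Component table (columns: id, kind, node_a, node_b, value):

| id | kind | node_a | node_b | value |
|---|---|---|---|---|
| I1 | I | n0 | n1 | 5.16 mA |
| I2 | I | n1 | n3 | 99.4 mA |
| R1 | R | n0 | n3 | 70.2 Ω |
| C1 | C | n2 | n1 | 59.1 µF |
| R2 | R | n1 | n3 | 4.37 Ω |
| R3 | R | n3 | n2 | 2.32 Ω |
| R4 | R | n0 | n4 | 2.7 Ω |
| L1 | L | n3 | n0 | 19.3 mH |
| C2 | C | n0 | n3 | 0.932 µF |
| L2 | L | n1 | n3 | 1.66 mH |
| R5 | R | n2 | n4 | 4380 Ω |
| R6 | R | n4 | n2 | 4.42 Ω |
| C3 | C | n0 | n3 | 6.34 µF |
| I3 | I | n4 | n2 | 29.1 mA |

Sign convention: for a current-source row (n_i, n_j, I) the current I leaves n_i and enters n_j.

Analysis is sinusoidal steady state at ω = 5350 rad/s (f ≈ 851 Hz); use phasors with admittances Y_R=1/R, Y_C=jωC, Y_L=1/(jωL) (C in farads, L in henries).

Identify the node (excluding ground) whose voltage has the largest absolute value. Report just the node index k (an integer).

3

Element admittances at ω=5350 rad/s:
  I1: injects 0.00516 A into n1 (from n0)
  I2: injects 0.0994 A into n3 (from n1)
  Y(R1) = 0.01425+0.000j S between n0,n3
  Y(C1) = 0.000+0.3162j S between n2,n1
  Y(R2) = 0.2288+0.000j S between n1,n3
  Y(R3) = 0.4310+0.000j S between n3,n2
  Y(R4) = 0.3704+0.000j S between n0,n4
  Y(L1) = 0.000-0.009685j S between n3,n0
  Y(C2) = 0.000+0.004986j S between n0,n3
  Y(L2) = 0.000-0.1126j S between n1,n3
  Y(R5) = 0.0002283+0.000j S between n2,n4
  Y(R6) = 0.2262+0.000j S between n4,n2
  Y(C3) = 0.000+0.03392j S between n0,n3
  I3: injects 0.0291 A into n2 (from n4)
Assemble and solve the 4×4 MNA system:
  V(n1)=0.01087+0.08853j  V(n2)=0.1444-0.05553j  V(n3)=0.2552+0.02430j  V(n4)=0.006032-0.02107j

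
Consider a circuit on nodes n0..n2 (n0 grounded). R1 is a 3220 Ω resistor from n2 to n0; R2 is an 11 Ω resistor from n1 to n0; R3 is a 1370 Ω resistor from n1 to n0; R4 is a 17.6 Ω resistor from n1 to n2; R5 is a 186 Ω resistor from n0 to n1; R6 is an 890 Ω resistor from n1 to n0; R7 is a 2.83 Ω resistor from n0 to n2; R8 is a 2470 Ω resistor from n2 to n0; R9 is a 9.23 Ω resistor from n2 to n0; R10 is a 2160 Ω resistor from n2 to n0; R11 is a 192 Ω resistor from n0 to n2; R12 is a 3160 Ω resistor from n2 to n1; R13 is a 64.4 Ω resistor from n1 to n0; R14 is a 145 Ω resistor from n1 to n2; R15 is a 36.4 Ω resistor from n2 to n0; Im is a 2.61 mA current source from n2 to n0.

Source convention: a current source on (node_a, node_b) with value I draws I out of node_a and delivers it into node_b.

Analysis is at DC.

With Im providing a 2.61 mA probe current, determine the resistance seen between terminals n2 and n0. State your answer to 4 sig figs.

R_eq = 1.864 Ω

Apply KCL at each of the 2 non-ground nodes and solve the resulting linear system.
Node n1: branches {R2, R3, R4, R5, R6, R12, R13, R14} → V_1 = -0.001753
Node n2: branches {R1, R4, R7, R8, R9, R10, R11, R12, R14, R15, Im} → V_2 = -0.004865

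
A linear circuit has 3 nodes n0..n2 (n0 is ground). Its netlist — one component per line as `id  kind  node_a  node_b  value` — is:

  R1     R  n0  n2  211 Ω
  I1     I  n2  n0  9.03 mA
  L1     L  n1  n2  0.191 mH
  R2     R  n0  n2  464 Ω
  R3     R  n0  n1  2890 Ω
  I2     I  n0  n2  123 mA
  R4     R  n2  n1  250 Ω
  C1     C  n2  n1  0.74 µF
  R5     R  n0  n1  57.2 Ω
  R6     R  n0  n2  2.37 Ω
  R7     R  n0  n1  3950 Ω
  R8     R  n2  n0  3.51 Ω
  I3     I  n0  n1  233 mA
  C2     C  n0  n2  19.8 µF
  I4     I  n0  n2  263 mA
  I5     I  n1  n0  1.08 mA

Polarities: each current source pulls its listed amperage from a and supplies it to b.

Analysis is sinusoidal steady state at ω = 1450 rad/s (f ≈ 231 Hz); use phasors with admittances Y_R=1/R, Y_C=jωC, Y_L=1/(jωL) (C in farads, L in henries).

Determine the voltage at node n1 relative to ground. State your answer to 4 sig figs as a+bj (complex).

0.8309+0.02601j V

Apply KCL at each of the 2 non-ground nodes and solve the resulting linear system.
Node n1: branches {L1, R3, R4, C1, R5, R7, I3, I5} → V_1 = 0.8309+0.02601j
Node n2: branches {R1, I1, L1, R2, I2, R4, C1, R6, R8, C2, I4} → V_2 = 0.8307-0.03407j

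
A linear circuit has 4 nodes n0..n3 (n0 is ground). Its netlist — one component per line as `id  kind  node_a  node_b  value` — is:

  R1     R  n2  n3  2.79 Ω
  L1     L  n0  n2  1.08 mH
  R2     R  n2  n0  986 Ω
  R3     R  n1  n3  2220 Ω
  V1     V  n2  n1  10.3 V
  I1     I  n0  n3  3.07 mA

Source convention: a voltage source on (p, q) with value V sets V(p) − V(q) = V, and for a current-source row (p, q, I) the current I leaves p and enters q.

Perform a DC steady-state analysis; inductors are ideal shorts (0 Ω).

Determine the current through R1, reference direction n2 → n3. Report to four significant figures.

Apply KCL at each of the 3 non-ground nodes and solve the resulting linear system.
Node n1: branches {R3, V1} → V_1 = -10.30
Node n2: branches {R1, L1, R2, V1} → V_2 = 0.000
Node n3: branches {R1, R3, I1} → V_3 = -0.004374
Source currents: i(L1)=-0.003070, i(V1)=-0.004638

0.001568 A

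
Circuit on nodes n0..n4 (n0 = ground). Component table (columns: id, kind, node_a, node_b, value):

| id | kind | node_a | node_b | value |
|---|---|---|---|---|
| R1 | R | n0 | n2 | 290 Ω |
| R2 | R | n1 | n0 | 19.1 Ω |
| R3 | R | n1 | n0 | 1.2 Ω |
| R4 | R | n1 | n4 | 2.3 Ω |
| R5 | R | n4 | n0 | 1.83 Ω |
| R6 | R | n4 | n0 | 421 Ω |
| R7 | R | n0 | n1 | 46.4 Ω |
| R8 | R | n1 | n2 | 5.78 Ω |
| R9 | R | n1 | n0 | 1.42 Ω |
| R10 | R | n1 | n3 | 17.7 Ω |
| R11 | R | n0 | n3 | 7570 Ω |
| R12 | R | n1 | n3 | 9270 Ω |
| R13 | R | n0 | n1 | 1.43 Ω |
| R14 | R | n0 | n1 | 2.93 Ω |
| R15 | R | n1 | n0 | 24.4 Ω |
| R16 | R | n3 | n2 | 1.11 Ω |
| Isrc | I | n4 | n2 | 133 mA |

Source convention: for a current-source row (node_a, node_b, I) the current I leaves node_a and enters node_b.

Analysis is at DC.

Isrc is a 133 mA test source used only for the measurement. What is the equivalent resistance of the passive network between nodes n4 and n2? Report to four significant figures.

Element admittances at DC:
  Y(R1) = 0.003448 S between n0,n2
  Y(R2) = 0.05236 S between n1,n0
  Y(R3) = 0.8333 S between n1,n0
  Y(R4) = 0.4348 S between n1,n4
  Y(R5) = 0.5464 S between n4,n0
  Y(R6) = 0.002375 S between n4,n0
  Y(R7) = 0.02155 S between n0,n1
  Y(R8) = 0.1730 S between n1,n2
  Y(R9) = 0.7042 S between n1,n0
  Y(R10) = 0.05650 S between n1,n3
  Y(R11) = 0.0001321 S between n0,n3
  Y(R12) = 0.0001079 S between n1,n3
  Y(R13) = 0.6993 S between n0,n1
  Y(R14) = 0.3413 S between n0,n1
  Y(R15) = 0.04098 S between n1,n0
  Y(R16) = 0.9009 S between n3,n2
  Isrc: injects 0.133 A into n2 (from n4)
Assemble and solve the 4×4 MNA system:
  V(n1)=0.02455  V(n2)=0.6028  V(n3)=0.5686  V(n4)=-0.1244

R_eq = 5.468 Ω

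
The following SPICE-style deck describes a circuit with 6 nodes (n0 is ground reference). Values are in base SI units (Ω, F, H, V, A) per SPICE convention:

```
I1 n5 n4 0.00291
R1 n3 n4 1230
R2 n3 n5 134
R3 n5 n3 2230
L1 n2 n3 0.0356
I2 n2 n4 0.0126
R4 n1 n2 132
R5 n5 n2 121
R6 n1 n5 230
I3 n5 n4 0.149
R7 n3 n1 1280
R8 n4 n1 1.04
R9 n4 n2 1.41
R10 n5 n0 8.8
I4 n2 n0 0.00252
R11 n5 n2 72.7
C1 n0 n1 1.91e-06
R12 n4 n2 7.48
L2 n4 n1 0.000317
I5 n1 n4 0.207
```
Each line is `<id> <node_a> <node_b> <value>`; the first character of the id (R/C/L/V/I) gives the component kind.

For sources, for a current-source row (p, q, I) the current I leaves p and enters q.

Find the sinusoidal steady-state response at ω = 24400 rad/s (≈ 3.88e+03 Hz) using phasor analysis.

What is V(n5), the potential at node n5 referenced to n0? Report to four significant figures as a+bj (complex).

MNA unknowns: 5 node voltages V₁..V_5
I1: z[5]−=0.00291, z[4]+=0.00291
R1: Y=0.0008130+0.000j on G[3,4]
R2: Y=0.007463+0.000j on G[3,5]
R3: Y=0.0004484+0.000j on G[5,3]
L1: Y=0.000-0.001151j on G[2,3]
I2: z[2]−=0.0126, z[4]+=0.0126
R4: Y=0.007576+0.000j on G[1,2]
R5: Y=0.008264+0.000j on G[5,2]
R6: Y=0.004348+0.000j on G[1,5]
I3: z[5]−=0.149, z[4]+=0.149
R7: Y=0.0007813+0.000j on G[3,1]
R8: Y=0.9615+0.000j on G[4,1]
R9: Y=0.7092+0.000j on G[4,2]
R10: Y=0.1136+0.000j on G[5,0]
I4: z[2]−=0.00252, z[0]+=0.00252
R11: Y=0.01376+0.000j on G[5,2]
C1: Y=0.000+0.04660j on G[0,1]
R12: Y=0.1337+0.000j on G[4,2]
L2: Y=0.000-0.1293j on G[4,1]
I5: z[1]−=0.207, z[4]+=0.207
solve → V1=0.9554-2.033j, V2=1.194-1.913j, V3=-0.6502-0.8837j, V4=1.266-1.954j, V5=-0.8560-0.3918j

-0.8560-0.3918j V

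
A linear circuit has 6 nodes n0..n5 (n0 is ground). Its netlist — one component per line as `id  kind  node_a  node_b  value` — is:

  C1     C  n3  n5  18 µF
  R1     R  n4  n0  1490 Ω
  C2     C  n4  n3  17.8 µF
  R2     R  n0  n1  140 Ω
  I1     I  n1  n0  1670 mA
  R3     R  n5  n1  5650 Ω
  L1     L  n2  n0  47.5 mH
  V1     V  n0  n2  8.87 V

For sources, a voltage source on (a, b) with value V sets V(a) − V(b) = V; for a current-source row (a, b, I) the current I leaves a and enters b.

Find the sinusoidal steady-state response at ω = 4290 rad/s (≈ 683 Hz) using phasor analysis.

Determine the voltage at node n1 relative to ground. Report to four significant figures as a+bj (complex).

MNA unknowns: 5 node voltages V₁..V_5 plus 1 source current (V1)
C1: Y=0.000+0.07722j on G[3,5]
R1: Y=0.0006711+0.000j on G[4,0]
C2: Y=0.000+0.07636j on G[4,3]
R2: Y=0.007143+0.000j on G[0,1]
I1: z[1]−=1.67, z[0]+=1.67
R3: Y=0.0001770+0.000j on G[5,1]
L1: Y=0.000-0.004907j on G[2,0]
V1: row V0−V2=8.87, i_V1 at 0,2
solve → V1=-229.3+0.01609j, V2=-8.870+0.000j, V3=-47.85+0.2494j, V4=-47.85-0.1712j, V5=-47.85+0.6653j
aux → i_V1=0.000+0.04353j

-229.3+0.01609j V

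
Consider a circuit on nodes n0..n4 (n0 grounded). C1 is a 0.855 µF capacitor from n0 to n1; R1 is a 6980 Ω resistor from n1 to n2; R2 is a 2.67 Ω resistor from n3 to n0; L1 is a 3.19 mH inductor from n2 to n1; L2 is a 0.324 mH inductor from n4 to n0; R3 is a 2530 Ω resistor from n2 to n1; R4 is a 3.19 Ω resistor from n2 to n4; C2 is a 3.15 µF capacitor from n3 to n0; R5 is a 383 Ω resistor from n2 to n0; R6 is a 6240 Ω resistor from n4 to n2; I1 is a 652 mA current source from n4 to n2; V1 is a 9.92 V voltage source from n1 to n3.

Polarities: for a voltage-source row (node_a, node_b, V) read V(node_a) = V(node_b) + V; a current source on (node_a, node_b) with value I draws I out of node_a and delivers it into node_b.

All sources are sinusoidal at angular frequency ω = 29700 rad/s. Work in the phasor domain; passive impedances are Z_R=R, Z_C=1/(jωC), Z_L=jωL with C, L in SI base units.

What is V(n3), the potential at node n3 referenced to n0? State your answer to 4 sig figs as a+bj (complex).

-0.1424-0.4296j V

MNA unknowns: 4 node voltages V₁..V_4 plus 1 source current (V1)
C1: Y=0.000+0.02539j on G[0,1]
R1: Y=0.0001433+0.000j on G[1,2]
R2: Y=0.3745+0.000j on G[3,0]
L1: Y=0.000-0.01055j on G[2,1]
L2: Y=0.000-0.1039j on G[4,0]
R3: Y=0.0003953+0.000j on G[2,1]
R4: Y=0.3135+0.000j on G[2,4]
C2: Y=0.000+0.09355j on G[3,0]
R5: Y=0.002611+0.000j on G[2,0]
R6: Y=0.0001603+0.000j on G[4,2]
I1: z[4]−=0.652, z[2]+=0.652
V1: row V1−V3=9.92, i_V1 at 1,3
solve → V1=9.778-0.4296j, V2=2.768-0.2820j, V3=-0.1424-0.4296j, V4=0.7056-0.04823j
aux → i_V1=-0.01313-0.1742j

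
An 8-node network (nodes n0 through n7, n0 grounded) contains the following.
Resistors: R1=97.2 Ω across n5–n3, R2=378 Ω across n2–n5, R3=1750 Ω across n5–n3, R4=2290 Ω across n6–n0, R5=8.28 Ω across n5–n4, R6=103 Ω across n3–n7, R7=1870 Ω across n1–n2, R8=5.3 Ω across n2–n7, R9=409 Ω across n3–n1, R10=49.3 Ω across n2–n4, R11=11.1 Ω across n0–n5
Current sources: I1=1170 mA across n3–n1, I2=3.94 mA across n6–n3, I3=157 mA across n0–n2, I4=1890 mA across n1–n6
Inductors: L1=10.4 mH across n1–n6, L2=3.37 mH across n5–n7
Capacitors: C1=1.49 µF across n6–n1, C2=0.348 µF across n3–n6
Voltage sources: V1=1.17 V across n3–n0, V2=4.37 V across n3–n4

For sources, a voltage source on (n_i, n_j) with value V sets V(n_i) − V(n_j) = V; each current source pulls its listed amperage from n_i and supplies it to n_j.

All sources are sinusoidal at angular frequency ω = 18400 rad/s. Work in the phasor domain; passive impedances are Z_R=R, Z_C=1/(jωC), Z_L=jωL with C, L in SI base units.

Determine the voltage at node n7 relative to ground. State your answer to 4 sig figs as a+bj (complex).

3.377+0.9601j V

Apply KCL at each of the 7 non-ground nodes and solve the resulting linear system.
Node n1: branches {I1, L1, C1, R7, I4, R9} → V_1 = 72.83-102.9j
Node n2: branches {R2, I3, R7, R8, R10} → V_2 = 3.602+0.5901j
Node n3: branches {R1, R3, I1, I2, C2, R6, R9, V1, V2} → V_3 = 1.170+0.000j
Node n4: branches {R5, R10, V2} → V_4 = -3.200+0.000j
Node n5: branches {R1, R2, R3, R5, L2, R11} → V_5 = -1.530-0.3457j
Node n6: branches {L1, C1, I2, R4, C2, I4} → V_6 = 59.00-144.9j
Node n7: branches {L2, R6, R8} → V_7 = 3.377+0.9601j
Source currents: i(V1)=0.2690+0.09443j, i(V2)=-0.3397+0.02978j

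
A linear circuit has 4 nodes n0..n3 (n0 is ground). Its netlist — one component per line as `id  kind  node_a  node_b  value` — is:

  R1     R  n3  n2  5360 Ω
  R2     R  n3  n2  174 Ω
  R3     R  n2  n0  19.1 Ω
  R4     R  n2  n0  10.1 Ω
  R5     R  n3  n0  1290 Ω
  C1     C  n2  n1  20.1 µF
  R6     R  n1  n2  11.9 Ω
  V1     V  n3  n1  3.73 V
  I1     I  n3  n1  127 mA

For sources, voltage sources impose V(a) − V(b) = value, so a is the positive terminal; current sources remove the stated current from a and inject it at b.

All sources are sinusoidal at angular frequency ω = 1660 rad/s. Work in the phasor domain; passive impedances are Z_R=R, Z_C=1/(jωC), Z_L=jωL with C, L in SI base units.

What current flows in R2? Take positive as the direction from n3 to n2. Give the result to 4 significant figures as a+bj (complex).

0.02004+0.0005131j A

MNA unknowns: 3 node voltages V₁..V_3 plus 1 source current (V1)
R1: Y=0.0001866+0.000j on G[3,2]
R2: Y=0.005747+0.000j on G[3,2]
R3: Y=0.05236+0.000j on G[2,0]
R4: Y=0.09901+0.000j on G[2,0]
R5: Y=0.0007752+0.000j on G[3,0]
C1: Y=0.000+0.03337j on G[2,1]
R6: Y=0.08403+0.000j on G[1,2]
V1: row V3−V1=3.73, i_V1 at 3,1
I1: z[3]−=0.127, z[1]+=0.127
solve → V1=-0.2606+0.08882j, V2=-0.01777-0.0004549j, V3=3.469+0.08882j
aux → i_V1=-0.1504-0.0005986j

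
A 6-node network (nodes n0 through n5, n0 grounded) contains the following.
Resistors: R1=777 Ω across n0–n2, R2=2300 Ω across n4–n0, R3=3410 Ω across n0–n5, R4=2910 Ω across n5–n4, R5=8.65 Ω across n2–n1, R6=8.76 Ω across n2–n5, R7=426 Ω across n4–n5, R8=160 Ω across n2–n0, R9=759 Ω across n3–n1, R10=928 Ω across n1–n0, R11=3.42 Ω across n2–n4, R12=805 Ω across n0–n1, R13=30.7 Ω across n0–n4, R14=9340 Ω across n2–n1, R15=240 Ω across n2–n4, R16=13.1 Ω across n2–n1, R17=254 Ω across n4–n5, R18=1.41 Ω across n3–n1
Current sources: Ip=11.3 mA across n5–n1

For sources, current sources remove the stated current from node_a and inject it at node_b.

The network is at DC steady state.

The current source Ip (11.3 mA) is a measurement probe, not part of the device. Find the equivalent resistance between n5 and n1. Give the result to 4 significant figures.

R_eq = 13.41 Ω

Apply KCL at each of the 5 non-ground nodes and solve the resulting linear system.
Node n1: branches {R5, R9, R10, R12, R14, R16, R18, Ip} → V_1 = 0.05698
Node n2: branches {R1, R5, R6, R8, R11, R14, R15, R16} → V_2 = -0.001170
Node n3: branches {R9, R18} → V_3 = 0.05698
Node n4: branches {R2, R4, R7, R11, R13, R15, R17} → V_4 = -0.002897
Node n5: branches {R3, R4, R6, R7, R17, Ip} → V_5 = -0.09459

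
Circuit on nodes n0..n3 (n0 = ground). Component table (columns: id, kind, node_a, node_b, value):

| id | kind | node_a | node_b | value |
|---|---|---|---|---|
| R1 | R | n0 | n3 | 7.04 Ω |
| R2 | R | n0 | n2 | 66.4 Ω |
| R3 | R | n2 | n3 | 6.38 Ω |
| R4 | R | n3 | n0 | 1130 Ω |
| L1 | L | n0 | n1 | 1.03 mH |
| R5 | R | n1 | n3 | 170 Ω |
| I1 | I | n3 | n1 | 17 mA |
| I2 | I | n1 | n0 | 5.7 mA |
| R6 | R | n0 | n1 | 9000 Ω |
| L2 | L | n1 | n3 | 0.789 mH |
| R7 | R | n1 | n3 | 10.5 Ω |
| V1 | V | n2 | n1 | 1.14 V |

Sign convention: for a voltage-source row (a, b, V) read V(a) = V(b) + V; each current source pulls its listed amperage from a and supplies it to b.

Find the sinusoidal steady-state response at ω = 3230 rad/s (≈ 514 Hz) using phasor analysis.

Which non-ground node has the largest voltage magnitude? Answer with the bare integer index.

Apply KCL at each of the 3 non-ground nodes and solve the resulting linear system.
Node n1: branches {L1, R5, I1, I2, R6, L2, R7, V1} → V_1 = 0.02011-0.1686j
Node n2: branches {R2, R3, V1} → V_2 = 1.160-0.1686j
Node n3: branches {R1, R3, R4, R5, I1, L2, R7} → V_3 = 0.1924+0.06019j
Source currents: i(V1)=-0.1692+0.03840j

2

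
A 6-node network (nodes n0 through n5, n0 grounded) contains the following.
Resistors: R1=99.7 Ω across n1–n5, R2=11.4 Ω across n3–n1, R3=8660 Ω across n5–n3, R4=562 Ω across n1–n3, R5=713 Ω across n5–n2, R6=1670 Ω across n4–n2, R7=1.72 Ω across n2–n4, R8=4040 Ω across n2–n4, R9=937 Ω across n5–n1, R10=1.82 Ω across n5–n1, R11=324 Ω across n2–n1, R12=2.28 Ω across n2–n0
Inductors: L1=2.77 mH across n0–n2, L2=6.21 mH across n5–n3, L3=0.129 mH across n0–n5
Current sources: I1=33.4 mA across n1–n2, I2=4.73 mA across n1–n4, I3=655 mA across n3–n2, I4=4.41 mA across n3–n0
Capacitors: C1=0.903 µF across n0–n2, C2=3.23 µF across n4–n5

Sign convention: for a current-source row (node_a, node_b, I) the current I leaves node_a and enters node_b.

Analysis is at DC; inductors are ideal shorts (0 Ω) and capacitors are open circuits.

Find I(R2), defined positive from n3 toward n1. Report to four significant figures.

0.005121 A

MNA unknowns: 5 node voltages V₁..V_5 plus 3 source currents (L1, L2, L3)
R1: Y=0.01003 on G[1,5]
R2: Y=0.08772 on G[3,1]
R3: Y=0.0001155 on G[5,3]
L1: row V0−V2=0, i_L1 at 0,2
L2: row V5−V3=0, i_L2 at 5,3
R4: Y=0.001779 on G[1,3]
R5: Y=0.001403 on G[5,2]
R6: Y=0.0005988 on G[4,2]
I1: z[1]−=0.0334, z[2]+=0.0334
R7: Y=0.5814 on G[2,4]
I2: z[1]−=0.00473, z[4]+=0.00473
R8: Y=0.0002475 on G[2,4]
C1: Y=0.000 on G[0,2]
R9: Y=0.001067 on G[5,1]
C2: Y=0.000 on G[4,5]
R10: Y=0.5495 on G[5,1]
R11: Y=0.003086 on G[2,1]
R12: Y=0.4386 on G[2,0]
I3: z[3]−=0.655, z[2]+=0.655
L3: row V0−V5=0, i_L3 at 0,5
I4: z[3]−=0.00441, z[0]+=0.00441
solve → V1=-0.05838, V2=0.000, V3=0.000, V4=0.008124, V5=0.000
aux → i_L1=-0.6929, i_L2=0.6646, i_L3=0.6974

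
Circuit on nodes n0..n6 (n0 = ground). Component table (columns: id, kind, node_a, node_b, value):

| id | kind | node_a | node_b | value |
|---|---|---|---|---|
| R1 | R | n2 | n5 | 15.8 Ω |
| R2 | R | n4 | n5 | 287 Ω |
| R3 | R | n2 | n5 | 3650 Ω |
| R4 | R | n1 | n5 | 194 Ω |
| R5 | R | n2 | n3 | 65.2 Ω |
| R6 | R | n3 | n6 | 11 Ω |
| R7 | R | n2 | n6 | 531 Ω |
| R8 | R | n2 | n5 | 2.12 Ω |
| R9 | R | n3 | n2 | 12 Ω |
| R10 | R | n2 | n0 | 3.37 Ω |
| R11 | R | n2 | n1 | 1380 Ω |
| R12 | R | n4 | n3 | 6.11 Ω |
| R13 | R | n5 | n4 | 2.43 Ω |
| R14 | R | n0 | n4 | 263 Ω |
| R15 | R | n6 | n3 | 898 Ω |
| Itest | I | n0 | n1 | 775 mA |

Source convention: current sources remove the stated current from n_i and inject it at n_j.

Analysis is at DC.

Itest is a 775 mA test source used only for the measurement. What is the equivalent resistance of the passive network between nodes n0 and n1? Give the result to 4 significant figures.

R_eq = 174.7 Ω

Apply KCL at each of the 6 non-ground nodes and solve the resulting linear system.
Node n1: branches {R4, R11, Itest} → V_1 = 135.4
Node n2: branches {R1, R3, R5, R7, R8, R9, R10, R11} → V_2 = 2.567
Node n3: branches {R5, R6, R9, R12, R15} → V_3 = 3.159
Node n4: branches {R2, R12, R13, R14} → V_4 = 3.523
Node n5: branches {R1, R2, R3, R4, R8, R13} → V_5 = 3.698
Node n6: branches {R6, R7, R15} → V_6 = 3.147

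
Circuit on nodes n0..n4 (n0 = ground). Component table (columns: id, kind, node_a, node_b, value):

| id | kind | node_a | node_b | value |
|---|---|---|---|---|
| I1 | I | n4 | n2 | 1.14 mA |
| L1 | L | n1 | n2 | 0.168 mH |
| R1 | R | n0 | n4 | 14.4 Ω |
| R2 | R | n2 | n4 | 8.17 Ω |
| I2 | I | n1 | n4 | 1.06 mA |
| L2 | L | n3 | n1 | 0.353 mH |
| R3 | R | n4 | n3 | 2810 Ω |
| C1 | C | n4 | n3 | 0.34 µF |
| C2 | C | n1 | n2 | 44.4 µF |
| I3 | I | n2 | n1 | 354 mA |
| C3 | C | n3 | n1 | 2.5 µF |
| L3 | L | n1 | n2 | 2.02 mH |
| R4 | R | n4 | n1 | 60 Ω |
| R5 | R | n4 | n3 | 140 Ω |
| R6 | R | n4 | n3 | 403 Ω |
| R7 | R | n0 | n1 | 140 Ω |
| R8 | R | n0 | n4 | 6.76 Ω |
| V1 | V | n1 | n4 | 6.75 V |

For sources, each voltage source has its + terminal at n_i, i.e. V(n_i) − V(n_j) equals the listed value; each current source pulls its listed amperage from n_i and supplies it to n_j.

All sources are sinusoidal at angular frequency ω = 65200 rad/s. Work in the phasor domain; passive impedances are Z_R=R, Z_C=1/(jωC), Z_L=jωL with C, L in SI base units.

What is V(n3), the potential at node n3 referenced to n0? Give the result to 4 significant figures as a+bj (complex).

MNA unknowns: 4 node voltages V₁..V_4 plus 1 source current (V1)
I1: z[4]−=0.00114, z[2]+=0.00114
L1: Y=0.000-0.09129j on G[1,2]
R1: Y=0.06944+0.000j on G[0,4]
R2: Y=0.1224+0.000j on G[2,4]
I2: z[1]−=0.00106, z[4]+=0.00106
L2: Y=0.000-0.04345j on G[3,1]
R3: Y=0.0003559+0.000j on G[4,3]
C1: Y=0.000+0.02217j on G[4,3]
C2: Y=0.000+2.895j on G[1,2]
I3: z[2]−=0.354, z[1]+=0.354
C3: Y=0.000+0.1630j on G[3,1]
L3: Y=0.000-0.007593j on G[1,2]
R4: Y=0.01667+0.000j on G[4,1]
R5: Y=0.007143+0.000j on G[4,3]
R6: Y=0.002481+0.000j on G[4,3]
R7: Y=0.007143+0.000j on G[0,1]
R8: Y=0.1479+0.000j on G[0,4]
V1: row V1−V4=6.75, i_V1 at 1,4
solve → V1=6.535+0.000j, V2=6.517+0.4209j, V3=5.451+0.3990j, V4=-0.2147+0.000j
aux → i_V1=-1.031-0.1811j

5.451+0.3990j V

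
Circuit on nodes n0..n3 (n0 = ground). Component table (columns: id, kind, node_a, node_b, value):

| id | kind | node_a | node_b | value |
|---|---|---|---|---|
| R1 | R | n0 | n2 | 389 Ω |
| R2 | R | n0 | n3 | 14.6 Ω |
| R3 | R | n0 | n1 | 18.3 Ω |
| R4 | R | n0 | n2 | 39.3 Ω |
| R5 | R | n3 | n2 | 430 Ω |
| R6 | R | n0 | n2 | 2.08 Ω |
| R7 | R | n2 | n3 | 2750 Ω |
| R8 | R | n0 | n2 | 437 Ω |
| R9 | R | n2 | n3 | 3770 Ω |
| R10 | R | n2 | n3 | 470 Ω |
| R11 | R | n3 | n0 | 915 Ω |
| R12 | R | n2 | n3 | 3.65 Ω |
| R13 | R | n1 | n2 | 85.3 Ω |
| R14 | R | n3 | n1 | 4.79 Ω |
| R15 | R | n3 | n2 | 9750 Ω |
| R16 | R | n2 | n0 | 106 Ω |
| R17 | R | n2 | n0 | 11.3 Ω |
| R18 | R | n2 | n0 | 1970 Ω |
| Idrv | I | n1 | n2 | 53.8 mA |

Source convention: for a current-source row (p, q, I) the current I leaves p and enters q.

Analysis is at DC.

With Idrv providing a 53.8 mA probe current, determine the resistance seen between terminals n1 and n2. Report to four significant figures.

R_eq = 5.320 Ω

MNA unknowns: 3 node voltages V₁..V_3
R1: Y=0.002571 on G[0,2]
R2: Y=0.06849 on G[0,3]
R3: Y=0.05464 on G[0,1]
R4: Y=0.02545 on G[0,2]
R5: Y=0.002326 on G[3,2]
R6: Y=0.4808 on G[0,2]
R7: Y=0.0003636 on G[2,3]
R8: Y=0.002288 on G[0,2]
R9: Y=0.0002653 on G[2,3]
R10: Y=0.002128 on G[2,3]
R11: Y=0.001093 on G[3,0]
R12: Y=0.2740 on G[2,3]
R13: Y=0.01172 on G[1,2]
R14: Y=0.2088 on G[3,1]
R15: Y=0.0001026 on G[3,2]
R16: Y=0.009434 on G[2,0]
R17: Y=0.08850 on G[2,0]
R18: Y=0.0005076 on G[2,0]
Idrv: z[1]−=0.0538, z[2]+=0.0538
solve → V1=-0.2543, V2=0.03186, V3=-0.07929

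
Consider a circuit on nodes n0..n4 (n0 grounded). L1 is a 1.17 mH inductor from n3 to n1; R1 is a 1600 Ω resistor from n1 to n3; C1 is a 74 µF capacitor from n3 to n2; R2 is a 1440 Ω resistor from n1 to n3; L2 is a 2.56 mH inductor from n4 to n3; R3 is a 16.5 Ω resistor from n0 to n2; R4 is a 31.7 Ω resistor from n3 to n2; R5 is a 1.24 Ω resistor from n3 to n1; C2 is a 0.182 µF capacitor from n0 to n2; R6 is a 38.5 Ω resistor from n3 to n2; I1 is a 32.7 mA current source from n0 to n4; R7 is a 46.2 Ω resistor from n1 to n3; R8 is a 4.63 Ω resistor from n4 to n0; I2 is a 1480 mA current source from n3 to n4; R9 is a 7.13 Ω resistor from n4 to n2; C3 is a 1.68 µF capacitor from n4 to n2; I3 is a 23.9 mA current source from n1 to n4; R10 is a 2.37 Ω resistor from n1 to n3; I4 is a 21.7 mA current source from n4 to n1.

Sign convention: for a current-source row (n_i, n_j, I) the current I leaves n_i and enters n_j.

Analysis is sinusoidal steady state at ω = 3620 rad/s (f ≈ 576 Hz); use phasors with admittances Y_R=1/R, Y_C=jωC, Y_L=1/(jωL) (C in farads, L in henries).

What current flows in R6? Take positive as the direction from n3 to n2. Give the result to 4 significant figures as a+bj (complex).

-0.1374+0.07896j A

MNA unknowns: 4 node voltages V₁..V_4
L1: Y=0.000-0.2361j on G[3,1]
R1: Y=0.0006250+0.000j on G[1,3]
C1: Y=0.000+0.2679j on G[3,2]
R2: Y=0.0006944+0.000j on G[1,3]
L2: Y=0.000-0.1079j on G[4,3]
R3: Y=0.06061+0.000j on G[0,2]
R4: Y=0.03155+0.000j on G[3,2]
R5: Y=0.8065+0.000j on G[3,1]
C2: Y=0.000+0.0006588j on G[0,2]
R6: Y=0.02597+0.000j on G[3,2]
I1: z[0]−=0.0327, z[4]+=0.0327
R7: Y=0.02165+0.000j on G[1,3]
R8: Y=0.2160+0.000j on G[4,0]
I2: z[3]−=1.48, z[4]+=1.48
R9: Y=0.1403+0.000j on G[4,2]
C3: Y=0.000+0.006082j on G[4,2]
I3: z[1]−=0.0239, z[4]+=0.0239
R10: Y=0.4219+0.000j on G[1,3]
I4: z[4]−=0.0217, z[1]+=0.0217
solve → V1=-10.05-1.954j, V2=-4.753-4.993j, V3=-10.04-1.953j, V4=1.470+1.416j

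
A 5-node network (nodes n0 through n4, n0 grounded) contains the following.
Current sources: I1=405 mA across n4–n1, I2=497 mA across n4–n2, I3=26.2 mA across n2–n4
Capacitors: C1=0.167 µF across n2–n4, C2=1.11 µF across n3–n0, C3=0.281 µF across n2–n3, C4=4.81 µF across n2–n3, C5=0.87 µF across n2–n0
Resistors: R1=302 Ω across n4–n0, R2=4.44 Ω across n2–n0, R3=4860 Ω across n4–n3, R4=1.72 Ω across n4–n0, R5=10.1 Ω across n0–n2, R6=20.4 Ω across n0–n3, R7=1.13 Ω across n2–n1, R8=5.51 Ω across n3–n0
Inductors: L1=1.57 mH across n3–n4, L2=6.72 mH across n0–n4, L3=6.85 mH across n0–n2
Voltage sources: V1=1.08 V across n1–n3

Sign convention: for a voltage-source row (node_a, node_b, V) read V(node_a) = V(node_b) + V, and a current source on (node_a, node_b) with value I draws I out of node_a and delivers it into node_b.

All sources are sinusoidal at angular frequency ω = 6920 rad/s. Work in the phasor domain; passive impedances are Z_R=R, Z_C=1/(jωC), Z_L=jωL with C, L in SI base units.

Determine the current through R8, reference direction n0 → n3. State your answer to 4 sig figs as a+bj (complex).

Apply KCL at each of the 4 non-ground nodes and solve the resulting linear system.
Node n1: branches {I1, R7, V1} → V_1 = 1.965+0.4803j
Node n2: branches {C1, I2, R2, L3, C3, C4, R5, C5, R7, I3} → V_2 = 1.820+0.3439j
Node n3: branches {C2, L1, R3, C3, C4, R6, R8, V1} → V_3 = 0.8853+0.4803j
Node n4: branches {I1, C1, R1, I2, L1, R3, L2, R4, I3} → V_4 = -1.346-0.3943j
Source currents: i(V1)=0.2765-0.1207j

-0.1607-0.08716j A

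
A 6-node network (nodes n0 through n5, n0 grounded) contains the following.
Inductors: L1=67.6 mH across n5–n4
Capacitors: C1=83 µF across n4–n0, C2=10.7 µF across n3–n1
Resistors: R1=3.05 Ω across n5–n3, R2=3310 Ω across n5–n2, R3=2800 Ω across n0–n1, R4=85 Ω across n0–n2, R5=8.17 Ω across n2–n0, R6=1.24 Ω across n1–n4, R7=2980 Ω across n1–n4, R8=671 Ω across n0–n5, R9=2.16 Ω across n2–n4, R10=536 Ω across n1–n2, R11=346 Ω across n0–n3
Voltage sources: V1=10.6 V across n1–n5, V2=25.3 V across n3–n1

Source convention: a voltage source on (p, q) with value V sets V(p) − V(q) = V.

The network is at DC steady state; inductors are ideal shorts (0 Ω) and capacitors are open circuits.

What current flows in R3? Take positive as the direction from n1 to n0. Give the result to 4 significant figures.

Apply KCL at each of the 5 non-ground nodes and solve the resulting linear system.
Node n1: branches {R3, R6, R7, R10, C2, V1, V2} → V_1 = 9.571
Node n2: branches {R2, R4, R5, R9, R10} → V_2 = -0.7653
Node n3: branches {R1, C2, R11, V2} → V_3 = 34.87
Node n4: branches {L1, C1, R6, R7, R9} → V_4 = -1.029
Node n5: branches {L1, R1, R2, R8, V1} → V_5 = -1.029
Source currents: i(L1)=-8.674, i(V1)=-20.45, i(V2)=-11.87

0.003418 A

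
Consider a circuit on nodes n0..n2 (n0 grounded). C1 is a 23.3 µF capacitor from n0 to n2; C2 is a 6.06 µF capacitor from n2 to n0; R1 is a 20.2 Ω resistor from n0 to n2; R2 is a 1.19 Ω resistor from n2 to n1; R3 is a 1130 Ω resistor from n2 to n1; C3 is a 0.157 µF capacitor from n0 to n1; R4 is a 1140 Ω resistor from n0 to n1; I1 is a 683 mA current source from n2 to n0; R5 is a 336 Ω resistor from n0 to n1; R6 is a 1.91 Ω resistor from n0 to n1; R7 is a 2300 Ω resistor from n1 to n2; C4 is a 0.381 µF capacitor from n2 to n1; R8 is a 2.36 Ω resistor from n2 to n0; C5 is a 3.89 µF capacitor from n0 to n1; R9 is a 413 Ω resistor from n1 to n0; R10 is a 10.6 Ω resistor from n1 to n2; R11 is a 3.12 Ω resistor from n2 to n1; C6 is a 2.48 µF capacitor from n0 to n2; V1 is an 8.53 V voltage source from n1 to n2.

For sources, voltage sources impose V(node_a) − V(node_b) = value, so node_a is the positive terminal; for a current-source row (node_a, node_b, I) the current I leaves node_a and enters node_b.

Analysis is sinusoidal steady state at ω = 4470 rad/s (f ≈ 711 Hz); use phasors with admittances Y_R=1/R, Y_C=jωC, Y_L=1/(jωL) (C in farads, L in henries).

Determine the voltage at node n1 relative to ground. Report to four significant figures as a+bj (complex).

3.449+0.6588j V

MNA unknowns: 2 node voltages V₁..V_2 plus 1 source current (V1)
C1: Y=0.000+0.1042j on G[0,2]
C2: Y=0.000+0.02709j on G[2,0]
R1: Y=0.04950+0.000j on G[0,2]
R2: Y=0.8403+0.000j on G[2,1]
R3: Y=0.0008850+0.000j on G[2,1]
C3: Y=0.000+0.0007018j on G[0,1]
R4: Y=0.0008772+0.000j on G[0,1]
I1: z[2]−=0.683, z[0]+=0.683
R5: Y=0.002976+0.000j on G[0,1]
R6: Y=0.5236+0.000j on G[0,1]
R7: Y=0.0004348+0.000j on G[1,2]
C4: Y=0.000+0.001703j on G[2,1]
R8: Y=0.4237+0.000j on G[2,0]
C5: Y=0.000+0.01739j on G[0,1]
R9: Y=0.002421+0.000j on G[1,0]
R10: Y=0.09434+0.000j on G[1,2]
R11: Y=0.3205+0.000j on G[2,1]
C6: Y=0.000+0.01109j on G[0,2]
V1: row V1−V2=8.53, i_V1 at 1,2
solve → V1=3.449+0.6588j, V2=-5.081+0.6588j
aux → i_V1=-12.53-0.4260j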